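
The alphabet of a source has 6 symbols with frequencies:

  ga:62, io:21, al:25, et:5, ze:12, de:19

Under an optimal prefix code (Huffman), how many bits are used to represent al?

3

Repeatedly merge the two smallest:
combine et(5), ze(12) → 17
combine 17, de(19) → 36
combine io(21), al(25) → 46
combine 36, 46 → 82
combine ga(62), 82 → 144
al sits 3 levels below the root, so its codeword is 3 bits.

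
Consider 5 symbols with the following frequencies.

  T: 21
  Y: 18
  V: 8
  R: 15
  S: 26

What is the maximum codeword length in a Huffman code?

3

Merge the two lowest-weight nodes at each step:
V(8) + R(15) → 23
Y(18) + T(21) → 39
23 + S(26) → 49
39 + 49 → 88
The first pair merged (V, R) ends up deepest, at depth 3.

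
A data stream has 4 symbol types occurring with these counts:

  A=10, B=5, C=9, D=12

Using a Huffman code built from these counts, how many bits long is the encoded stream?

72

Merge the two smallest weights repeatedly:
merge B(5) and C(9): 14
merge A(10) and D(12): 22
merge 14 and 22: 36
The encoded length is the sum of every internal node's weight: 14 + 22 + 36 = 72 bits.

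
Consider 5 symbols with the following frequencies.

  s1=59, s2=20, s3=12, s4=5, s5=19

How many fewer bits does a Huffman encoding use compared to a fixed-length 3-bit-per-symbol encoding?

Fixed-length: 3 bits × 115 symbols = 345 bits.
Huffman merges:
combine s4(5), s3(12) → 17
combine 17, s5(19) → 36
combine s2(20), 36 → 56
combine 56, s1(59) → 115
Huffman total = 17 + 36 + 56 + 115 = 224 bits.
Saving = 345 − 224 = 121 bits.

121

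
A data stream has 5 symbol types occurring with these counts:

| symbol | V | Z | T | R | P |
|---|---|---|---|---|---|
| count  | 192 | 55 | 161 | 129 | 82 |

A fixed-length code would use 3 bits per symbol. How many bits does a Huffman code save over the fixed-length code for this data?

Fixed-length: 3 bits × 619 symbols = 1857 bits.
Huffman merges:
combine Z(55), P(82) → 137
combine R(129), 137 → 266
combine T(161), V(192) → 353
combine 266, 353 → 619
Huffman total = 137 + 266 + 353 + 619 = 1375 bits.
Saving = 1857 − 1375 = 482 bits.

482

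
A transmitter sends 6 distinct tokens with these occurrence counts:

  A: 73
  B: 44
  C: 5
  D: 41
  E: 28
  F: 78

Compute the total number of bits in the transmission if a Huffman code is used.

Greedily combine the two least-frequent nodes:
merge C(5) and E(28): 33
merge 33 and D(41): 74
merge B(44) and A(73): 117
merge 74 and F(78): 152
merge 117 and 152: 269
Total encoded bits = sum of merged weights = 33 + 74 + 117 + 152 + 269 = 645.

645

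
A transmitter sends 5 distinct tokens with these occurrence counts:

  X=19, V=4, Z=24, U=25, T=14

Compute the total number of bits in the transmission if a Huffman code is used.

190

Greedily combine the two least-frequent nodes:
combine V(4), T(14) → 18
combine 18, X(19) → 37
combine Z(24), U(25) → 49
combine 37, 49 → 86
Each symbol's bit-cost is frequency × depth; summing gives 190 bits (equivalently 18 + 37 + 49 + 86).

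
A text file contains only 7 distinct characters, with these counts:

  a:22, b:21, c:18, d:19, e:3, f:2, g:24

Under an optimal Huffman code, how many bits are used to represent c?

3

Huffman merges, smallest pair first:
combine f(2), e(3) → 5
combine 5, c(18) → 23
combine d(19), b(21) → 40
combine a(22), 23 → 45
combine g(24), 40 → 64
combine 45, 64 → 109
c's leaf is at depth 3, giving a 3-bit codeword.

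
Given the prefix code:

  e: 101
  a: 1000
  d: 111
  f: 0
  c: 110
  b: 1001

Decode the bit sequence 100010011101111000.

Read left to right; each codeword is recognised as soon as it completes (prefix code):
  1000→a | 1001→b | 110→c | 111→d | 1000→a
Decoded message: abcda

abcda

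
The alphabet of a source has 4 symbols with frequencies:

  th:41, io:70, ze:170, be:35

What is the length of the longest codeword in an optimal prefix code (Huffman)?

3

Merge the two lowest-weight nodes at each step:
combine be(35), th(41) → 76
combine io(70), 76 → 146
combine 146, ze(170) → 316
The first pair merged (be, th) ends up deepest, at depth 3.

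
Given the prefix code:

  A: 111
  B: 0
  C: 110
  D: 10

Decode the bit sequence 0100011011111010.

Read left to right; each codeword is recognised as soon as it completes (prefix code):
  0→B | 10→D | 0→B | 0→B | 110→C | 111→A | 110→C | 10→D
Decoded message: BDBBCACD

BDBBCACD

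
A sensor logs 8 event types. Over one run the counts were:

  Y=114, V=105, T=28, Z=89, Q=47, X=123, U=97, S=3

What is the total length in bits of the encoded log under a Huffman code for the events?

1690

Merge the two smallest weights repeatedly:
merge S(3) and T(28): 31
merge 31 and Q(47): 78
merge 78 and Z(89): 167
merge U(97) and V(105): 202
merge Y(114) and X(123): 237
merge 167 and 202: 369
merge 237 and 369: 606
Each symbol's bit-cost is frequency × depth; summing gives 1690 bits (equivalently 31 + 78 + 167 + 202 + 237 + 369 + 606).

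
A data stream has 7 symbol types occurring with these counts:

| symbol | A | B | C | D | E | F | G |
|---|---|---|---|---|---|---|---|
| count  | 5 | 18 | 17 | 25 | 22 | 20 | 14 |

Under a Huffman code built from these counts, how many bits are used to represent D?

2

Build the tree from the bottom:
merge A(5) and G(14): 19
merge C(17) and B(18): 35
merge 19 and F(20): 39
merge E(22) and D(25): 47
merge 35 and 39: 74
merge 47 and 74: 121
D's leaf is at depth 2, giving a 2-bit codeword.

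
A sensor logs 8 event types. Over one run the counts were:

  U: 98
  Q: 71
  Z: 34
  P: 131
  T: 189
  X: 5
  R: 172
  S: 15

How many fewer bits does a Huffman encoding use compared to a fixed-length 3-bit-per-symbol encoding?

Fixed-length: 3 bits × 715 symbols = 2145 bits.
Huffman merges:
combine X(5), S(15) → 20
combine 20, Z(34) → 54
combine 54, Q(71) → 125
combine U(98), 125 → 223
combine P(131), R(172) → 303
combine T(189), 223 → 412
combine 303, 412 → 715
Huffman total = 20 + 54 + 125 + 223 + 303 + 412 + 715 = 1852 bits.
Saving = 2145 − 1852 = 293 bits.

293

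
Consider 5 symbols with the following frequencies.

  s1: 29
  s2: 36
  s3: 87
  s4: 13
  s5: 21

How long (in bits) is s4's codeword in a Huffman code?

4

Build the tree from the bottom:
combine s4(13), s5(21) → 34
combine s1(29), 34 → 63
combine s2(36), 63 → 99
combine s3(87), 99 → 186
s4 sits 4 levels below the root, so its codeword is 4 bits.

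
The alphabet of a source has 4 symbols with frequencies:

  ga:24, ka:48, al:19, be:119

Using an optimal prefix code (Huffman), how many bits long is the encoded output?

Greedily combine the two least-frequent nodes:
al(19) + ga(24) → 43
43 + ka(48) → 91
91 + be(119) → 210
Each symbol's bit-cost is frequency × depth; summing gives 344 bits (equivalently 43 + 91 + 210).

344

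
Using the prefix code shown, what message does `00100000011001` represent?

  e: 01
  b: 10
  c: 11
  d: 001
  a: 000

daacd

Read left to right; each codeword is recognised as soon as it completes (prefix code):
  001→d | 000→a | 000→a | 11→c | 001→d
Decoded message: daacd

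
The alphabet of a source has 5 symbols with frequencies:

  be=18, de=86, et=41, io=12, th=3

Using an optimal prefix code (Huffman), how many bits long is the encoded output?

282

Merge the two smallest weights repeatedly:
combine th(3), io(12) → 15
combine 15, be(18) → 33
combine 33, et(41) → 74
combine 74, de(86) → 160
Each symbol's bit-cost is frequency × depth; summing gives 282 bits (equivalently 15 + 33 + 74 + 160).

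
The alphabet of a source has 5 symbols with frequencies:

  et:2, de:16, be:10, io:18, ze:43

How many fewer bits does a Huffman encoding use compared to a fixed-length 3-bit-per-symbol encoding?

92

Fixed-length: 3 bits × 89 symbols = 267 bits.
Huffman merges:
et(2) + be(10) → 12
12 + de(16) → 28
io(18) + 28 → 46
ze(43) + 46 → 89
Huffman total = 12 + 28 + 46 + 89 = 175 bits.
Saving = 267 − 175 = 92 bits.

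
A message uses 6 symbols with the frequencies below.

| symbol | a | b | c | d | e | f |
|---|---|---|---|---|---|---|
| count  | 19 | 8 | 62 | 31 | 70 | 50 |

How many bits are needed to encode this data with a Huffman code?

Greedily combine the two least-frequent nodes:
combine b(8), a(19) → 27
combine 27, d(31) → 58
combine f(50), 58 → 108
combine c(62), e(70) → 132
combine 108, 132 → 240
The encoded length is the sum of every internal node's weight: 27 + 58 + 108 + 132 + 240 = 565 bits.

565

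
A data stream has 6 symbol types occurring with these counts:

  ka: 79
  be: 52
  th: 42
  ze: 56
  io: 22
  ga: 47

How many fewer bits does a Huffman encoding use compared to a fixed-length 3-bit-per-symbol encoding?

Fixed-length: 3 bits × 298 symbols = 894 bits.
Huffman merges:
combine io(22), th(42) → 64
combine ga(47), be(52) → 99
combine ze(56), 64 → 120
combine ka(79), 99 → 178
combine 120, 178 → 298
Huffman total = 64 + 99 + 120 + 178 + 298 = 759 bits.
Saving = 894 − 759 = 135 bits.

135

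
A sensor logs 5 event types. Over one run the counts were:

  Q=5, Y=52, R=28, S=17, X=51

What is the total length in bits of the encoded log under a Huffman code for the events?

Merge the two smallest weights repeatedly:
Q(5) + S(17) → 22
22 + R(28) → 50
50 + X(51) → 101
Y(52) + 101 → 153
Each symbol's bit-cost is frequency × depth; summing gives 326 bits (equivalently 22 + 50 + 101 + 153).

326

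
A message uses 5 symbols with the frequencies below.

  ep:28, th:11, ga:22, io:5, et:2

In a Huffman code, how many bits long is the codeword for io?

4

Repeatedly merge the two smallest:
merge et(2) and io(5): 7
merge 7 and th(11): 18
merge 18 and ga(22): 40
merge ep(28) and 40: 68
The subtree containing io is merged 4 times, so code length = 4.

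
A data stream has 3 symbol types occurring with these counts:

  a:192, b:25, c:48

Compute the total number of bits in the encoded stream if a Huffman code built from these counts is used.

Build the Huffman tree bottom-up:
combine b(25), c(48) → 73
combine 73, a(192) → 265
Each symbol's bit-cost is frequency × depth; summing gives 338 bits (equivalently 73 + 265).

338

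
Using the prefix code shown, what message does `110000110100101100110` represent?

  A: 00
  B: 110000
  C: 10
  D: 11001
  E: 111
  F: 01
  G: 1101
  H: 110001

BGACDC

Read left to right; each codeword is recognised as soon as it completes (prefix code):
  110000→B | 1101→G | 00→A | 10→C | 11001→D | 10→C
Decoded message: BGACDC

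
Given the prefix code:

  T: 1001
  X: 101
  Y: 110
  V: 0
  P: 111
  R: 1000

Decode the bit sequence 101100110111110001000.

XTXPRR

Read left to right; each codeword is recognised as soon as it completes (prefix code):
  101→X | 1001→T | 101→X | 111→P | 1000→R | 1000→R
Decoded message: XTXPRR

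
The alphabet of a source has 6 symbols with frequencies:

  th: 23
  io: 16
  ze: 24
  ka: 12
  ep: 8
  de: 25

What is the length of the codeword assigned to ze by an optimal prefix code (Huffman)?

2

Repeatedly merge the two smallest:
merge ep(8) and ka(12): 20
merge io(16) and 20: 36
merge th(23) and ze(24): 47
merge de(25) and 36: 61
merge 47 and 61: 108
ze's leaf is at depth 2, giving a 2-bit codeword.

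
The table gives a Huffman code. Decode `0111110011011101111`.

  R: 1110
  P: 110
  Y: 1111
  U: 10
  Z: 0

Read left to right; each codeword is recognised as soon as it completes (prefix code):
  0→Z | 1111→Y | 10→U | 0→Z | 110→P | 1110→R | 1111→Y
Decoded message: ZYUZPRY

ZYUZPRY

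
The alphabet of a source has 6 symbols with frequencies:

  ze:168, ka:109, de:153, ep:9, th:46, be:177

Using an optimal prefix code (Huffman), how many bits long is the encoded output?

Merge the two smallest weights repeatedly:
merge ep(9) and th(46): 55
merge 55 and ka(109): 164
merge de(153) and 164: 317
merge ze(168) and be(177): 345
merge 317 and 345: 662
Each symbol's bit-cost is frequency × depth; summing gives 1543 bits (equivalently 55 + 164 + 317 + 345 + 662).

1543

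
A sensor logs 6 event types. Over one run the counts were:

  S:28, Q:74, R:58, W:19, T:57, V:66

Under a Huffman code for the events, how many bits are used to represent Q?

2

Build the tree from the bottom:
merge W(19) and S(28): 47
merge 47 and T(57): 104
merge R(58) and V(66): 124
merge Q(74) and 104: 178
merge 124 and 178: 302
The subtree containing Q is merged 2 times, so code length = 2.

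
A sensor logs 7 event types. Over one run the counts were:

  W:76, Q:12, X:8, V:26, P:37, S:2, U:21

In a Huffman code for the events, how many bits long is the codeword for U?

3

Build the tree from the bottom:
combine S(2), X(8) → 10
combine 10, Q(12) → 22
combine U(21), 22 → 43
combine V(26), P(37) → 63
combine 43, 63 → 106
combine W(76), 106 → 182
U's leaf is at depth 3, giving a 3-bit codeword.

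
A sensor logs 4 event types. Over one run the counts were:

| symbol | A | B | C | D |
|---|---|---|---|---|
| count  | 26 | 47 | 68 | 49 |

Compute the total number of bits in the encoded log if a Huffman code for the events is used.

Greedily combine the two least-frequent nodes:
merge A(26) and B(47): 73
merge D(49) and C(68): 117
merge 73 and 117: 190
Total encoded bits = sum of merged weights = 73 + 117 + 190 = 380.

380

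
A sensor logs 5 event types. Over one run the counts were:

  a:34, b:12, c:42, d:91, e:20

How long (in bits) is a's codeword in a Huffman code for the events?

3

Build the tree from the bottom:
merge b(12) and e(20): 32
merge 32 and a(34): 66
merge c(42) and 66: 108
merge d(91) and 108: 199
The subtree containing a is merged 3 times, so code length = 3.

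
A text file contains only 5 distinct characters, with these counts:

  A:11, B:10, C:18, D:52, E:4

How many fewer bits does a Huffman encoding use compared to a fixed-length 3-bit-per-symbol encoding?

108

Fixed-length: 3 bits × 95 symbols = 285 bits.
Huffman merges:
E(4) + B(10) → 14
A(11) + 14 → 25
C(18) + 25 → 43
43 + D(52) → 95
Huffman total = 14 + 25 + 43 + 95 = 177 bits.
Saving = 285 − 177 = 108 bits.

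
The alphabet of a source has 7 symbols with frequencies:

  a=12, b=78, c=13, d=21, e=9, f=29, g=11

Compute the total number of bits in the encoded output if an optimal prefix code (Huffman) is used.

Merge the two smallest weights repeatedly:
combine e(9), g(11) → 20
combine a(12), c(13) → 25
combine 20, d(21) → 41
combine 25, f(29) → 54
combine 41, 54 → 95
combine b(78), 95 → 173
Each symbol's bit-cost is frequency × depth; summing gives 408 bits (equivalently 20 + 25 + 41 + 54 + 95 + 173).

408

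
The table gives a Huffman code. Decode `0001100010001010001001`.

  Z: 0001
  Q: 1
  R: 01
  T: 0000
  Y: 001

Read left to right; each codeword is recognised as soon as it completes (prefix code):
  0001→Z | 1→Q | 0001→Z | 0001→Z | 01→R | 0001→Z | 001→Y
Decoded message: ZQZZRZY

ZQZZRZY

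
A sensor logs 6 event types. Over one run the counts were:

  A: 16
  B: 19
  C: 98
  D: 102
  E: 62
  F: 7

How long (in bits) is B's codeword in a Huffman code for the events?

3

Repeatedly merge the two smallest:
merge F(7) and A(16): 23
merge B(19) and 23: 42
merge 42 and E(62): 104
merge C(98) and D(102): 200
merge 104 and 200: 304
The subtree containing B is merged 3 times, so code length = 3.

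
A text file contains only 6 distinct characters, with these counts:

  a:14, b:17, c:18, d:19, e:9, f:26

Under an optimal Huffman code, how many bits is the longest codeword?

3

Merge the two lowest-weight nodes at each step:
e(9) + a(14) → 23
b(17) + c(18) → 35
d(19) + 23 → 42
f(26) + 35 → 61
42 + 61 → 103
Maximum depth reached is 3.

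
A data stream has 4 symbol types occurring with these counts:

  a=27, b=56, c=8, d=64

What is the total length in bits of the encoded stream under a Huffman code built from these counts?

Greedily combine the two least-frequent nodes:
merge c(8) and a(27): 35
merge 35 and b(56): 91
merge d(64) and 91: 155
The encoded length is the sum of every internal node's weight: 35 + 91 + 155 = 281 bits.

281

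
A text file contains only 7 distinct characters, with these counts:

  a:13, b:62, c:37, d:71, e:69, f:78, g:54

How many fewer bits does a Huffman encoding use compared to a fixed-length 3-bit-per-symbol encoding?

99

Fixed-length: 3 bits × 384 symbols = 1152 bits.
Huffman merges:
combine a(13), c(37) → 50
combine 50, g(54) → 104
combine b(62), e(69) → 131
combine d(71), f(78) → 149
combine 104, 131 → 235
combine 149, 235 → 384
Huffman total = 50 + 104 + 131 + 149 + 235 + 384 = 1053 bits.
Saving = 1152 − 1053 = 99 bits.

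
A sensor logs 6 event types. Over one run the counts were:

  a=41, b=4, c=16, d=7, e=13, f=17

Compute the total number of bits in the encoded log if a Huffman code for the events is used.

Greedily combine the two least-frequent nodes:
merge b(4) and d(7): 11
merge 11 and e(13): 24
merge c(16) and f(17): 33
merge 24 and 33: 57
merge a(41) and 57: 98
Total encoded bits = sum of merged weights = 11 + 24 + 33 + 57 + 98 = 223.

223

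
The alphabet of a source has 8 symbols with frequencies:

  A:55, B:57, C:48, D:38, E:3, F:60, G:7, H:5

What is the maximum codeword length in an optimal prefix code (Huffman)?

Merge the two lowest-weight nodes at each step:
E(3) + H(5) → 8
G(7) + 8 → 15
15 + D(38) → 53
C(48) + 53 → 101
A(55) + B(57) → 112
F(60) + 101 → 161
112 + 161 → 273
Maximum depth reached is 6.

6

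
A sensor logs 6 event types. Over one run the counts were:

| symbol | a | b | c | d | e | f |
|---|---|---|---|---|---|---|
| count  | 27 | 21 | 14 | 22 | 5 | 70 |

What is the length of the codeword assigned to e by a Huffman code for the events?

4

Huffman merges, smallest pair first:
merge e(5) and c(14): 19
merge 19 and b(21): 40
merge d(22) and a(27): 49
merge 40 and 49: 89
merge f(70) and 89: 159
e's leaf is at depth 4, giving a 4-bit codeword.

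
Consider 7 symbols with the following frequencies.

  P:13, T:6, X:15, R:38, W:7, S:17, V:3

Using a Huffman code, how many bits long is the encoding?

Merge the two smallest weights repeatedly:
merge V(3) and T(6): 9
merge W(7) and 9: 16
merge P(13) and X(15): 28
merge 16 and S(17): 33
merge 28 and 33: 61
merge R(38) and 61: 99
The encoded length is the sum of every internal node's weight: 9 + 16 + 28 + 33 + 61 + 99 = 246 bits.

246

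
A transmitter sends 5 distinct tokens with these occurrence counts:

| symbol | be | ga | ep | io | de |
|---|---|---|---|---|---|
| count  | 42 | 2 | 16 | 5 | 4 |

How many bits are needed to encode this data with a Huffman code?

113

Greedily combine the two least-frequent nodes:
ga(2) + de(4) → 6
io(5) + 6 → 11
11 + ep(16) → 27
27 + be(42) → 69
Total encoded bits = sum of merged weights = 6 + 11 + 27 + 69 = 113.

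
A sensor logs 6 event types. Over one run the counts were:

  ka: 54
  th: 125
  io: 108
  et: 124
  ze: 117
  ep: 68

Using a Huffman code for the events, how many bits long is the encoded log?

Merge the two smallest weights repeatedly:
combine ka(54), ep(68) → 122
combine io(108), ze(117) → 225
combine 122, et(124) → 246
combine th(125), 225 → 350
combine 246, 350 → 596
Each symbol's bit-cost is frequency × depth; summing gives 1539 bits (equivalently 122 + 225 + 246 + 350 + 596).

1539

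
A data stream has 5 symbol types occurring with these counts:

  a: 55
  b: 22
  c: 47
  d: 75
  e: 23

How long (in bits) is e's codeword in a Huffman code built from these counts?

Build the tree from the bottom:
combine b(22), e(23) → 45
combine 45, c(47) → 92
combine a(55), d(75) → 130
combine 92, 130 → 222
e sits 3 levels below the root, so its codeword is 3 bits.

3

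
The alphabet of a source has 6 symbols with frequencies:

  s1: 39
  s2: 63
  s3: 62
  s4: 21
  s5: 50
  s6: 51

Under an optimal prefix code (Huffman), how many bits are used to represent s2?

Build the tree from the bottom:
s4(21) + s1(39) → 60
s5(50) + s6(51) → 101
60 + s3(62) → 122
s2(63) + 101 → 164
122 + 164 → 286
s2's leaf is at depth 2, giving a 2-bit codeword.

2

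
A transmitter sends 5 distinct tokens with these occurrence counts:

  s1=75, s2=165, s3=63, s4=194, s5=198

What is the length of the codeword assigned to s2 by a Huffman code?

2

Repeatedly merge the two smallest:
s3(63) + s1(75) → 138
138 + s2(165) → 303
s4(194) + s5(198) → 392
303 + 392 → 695
s2 sits 2 levels below the root, so its codeword is 2 bits.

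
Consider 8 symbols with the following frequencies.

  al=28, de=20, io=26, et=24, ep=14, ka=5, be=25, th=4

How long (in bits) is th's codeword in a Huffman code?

Repeatedly merge the two smallest:
th(4) + ka(5) → 9
9 + ep(14) → 23
de(20) + 23 → 43
et(24) + be(25) → 49
io(26) + al(28) → 54
43 + 49 → 92
54 + 92 → 146
th's leaf is at depth 5, giving a 5-bit codeword.

5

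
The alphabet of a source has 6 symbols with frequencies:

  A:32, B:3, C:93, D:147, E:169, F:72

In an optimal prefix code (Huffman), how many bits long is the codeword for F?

3

Repeatedly merge the two smallest:
merge B(3) and A(32): 35
merge 35 and F(72): 107
merge C(93) and 107: 200
merge D(147) and E(169): 316
merge 200 and 316: 516
F's leaf is at depth 3, giving a 3-bit codeword.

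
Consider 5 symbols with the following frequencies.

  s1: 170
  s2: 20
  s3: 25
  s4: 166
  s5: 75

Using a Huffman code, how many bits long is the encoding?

907

Greedily combine the two least-frequent nodes:
s2(20) + s3(25) → 45
45 + s5(75) → 120
120 + s4(166) → 286
s1(170) + 286 → 456
Each symbol's bit-cost is frequency × depth; summing gives 907 bits (equivalently 45 + 120 + 286 + 456).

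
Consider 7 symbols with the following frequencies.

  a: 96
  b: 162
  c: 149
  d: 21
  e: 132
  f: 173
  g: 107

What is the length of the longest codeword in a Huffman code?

4

Merge the two lowest-weight nodes at each step:
d(21) + a(96) → 117
g(107) + 117 → 224
e(132) + c(149) → 281
b(162) + f(173) → 335
224 + 281 → 505
335 + 505 → 840
The first pair merged (d, a) ends up deepest, at depth 4.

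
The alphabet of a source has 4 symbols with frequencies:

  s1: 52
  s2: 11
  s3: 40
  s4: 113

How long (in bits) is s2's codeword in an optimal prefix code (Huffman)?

3

Build the tree from the bottom:
s2(11) + s3(40) → 51
51 + s1(52) → 103
103 + s4(113) → 216
s2's leaf is at depth 3, giving a 3-bit codeword.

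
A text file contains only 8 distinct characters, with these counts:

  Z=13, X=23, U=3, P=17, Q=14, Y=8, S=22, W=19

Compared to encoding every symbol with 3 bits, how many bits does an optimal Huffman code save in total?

12

Fixed-length: 3 bits × 119 symbols = 357 bits.
Huffman merges:
combine U(3), Y(8) → 11
combine 11, Z(13) → 24
combine Q(14), P(17) → 31
combine W(19), S(22) → 41
combine X(23), 24 → 47
combine 31, 41 → 72
combine 47, 72 → 119
Huffman total = 11 + 24 + 31 + 41 + 47 + 72 + 119 = 345 bits.
Saving = 357 − 345 = 12 bits.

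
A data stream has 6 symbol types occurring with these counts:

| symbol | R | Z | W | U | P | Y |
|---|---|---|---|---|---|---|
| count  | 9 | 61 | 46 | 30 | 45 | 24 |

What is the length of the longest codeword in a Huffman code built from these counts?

4

Merge the two lowest-weight nodes at each step:
combine R(9), Y(24) → 33
combine U(30), 33 → 63
combine P(45), W(46) → 91
combine Z(61), 63 → 124
combine 91, 124 → 215
The first pair merged (R, Y) ends up deepest, at depth 4.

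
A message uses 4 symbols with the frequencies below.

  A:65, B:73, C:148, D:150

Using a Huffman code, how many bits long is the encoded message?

Merge the two smallest weights repeatedly:
combine A(65), B(73) → 138
combine 138, C(148) → 286
combine D(150), 286 → 436
Total encoded bits = sum of merged weights = 138 + 286 + 436 = 860.

860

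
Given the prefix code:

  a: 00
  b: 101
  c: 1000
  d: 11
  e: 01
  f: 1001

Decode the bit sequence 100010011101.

cfde

Read left to right; each codeword is recognised as soon as it completes (prefix code):
  1000→c | 1001→f | 11→d | 01→e
Decoded message: cfde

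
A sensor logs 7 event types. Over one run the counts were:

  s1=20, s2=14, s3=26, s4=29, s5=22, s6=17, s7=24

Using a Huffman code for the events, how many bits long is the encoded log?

Greedily combine the two least-frequent nodes:
combine s2(14), s6(17) → 31
combine s1(20), s5(22) → 42
combine s7(24), s3(26) → 50
combine s4(29), 31 → 60
combine 42, 50 → 92
combine 60, 92 → 152
The encoded length is the sum of every internal node's weight: 31 + 42 + 50 + 60 + 92 + 152 = 427 bits.

427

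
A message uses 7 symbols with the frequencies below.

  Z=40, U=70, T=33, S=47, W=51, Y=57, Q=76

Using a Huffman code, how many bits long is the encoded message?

1046

Build the Huffman tree bottom-up:
T(33) + Z(40) → 73
S(47) + W(51) → 98
Y(57) + U(70) → 127
73 + Q(76) → 149
98 + 127 → 225
149 + 225 → 374
Each symbol's bit-cost is frequency × depth; summing gives 1046 bits (equivalently 73 + 98 + 127 + 149 + 225 + 374).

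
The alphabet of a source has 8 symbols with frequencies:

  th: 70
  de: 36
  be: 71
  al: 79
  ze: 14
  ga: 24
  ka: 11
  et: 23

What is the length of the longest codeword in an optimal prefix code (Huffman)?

5

Merge the two lowest-weight nodes at each step:
ka(11) + ze(14) → 25
et(23) + ga(24) → 47
25 + de(36) → 61
47 + 61 → 108
th(70) + be(71) → 141
al(79) + 108 → 187
141 + 187 → 328
Maximum depth reached is 5.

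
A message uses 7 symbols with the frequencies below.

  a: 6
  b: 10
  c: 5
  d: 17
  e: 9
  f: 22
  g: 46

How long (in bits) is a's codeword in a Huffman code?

Huffman merges, smallest pair first:
combine c(5), a(6) → 11
combine e(9), b(10) → 19
combine 11, d(17) → 28
combine 19, f(22) → 41
combine 28, 41 → 69
combine g(46), 69 → 115
The subtree containing a is merged 4 times, so code length = 4.

4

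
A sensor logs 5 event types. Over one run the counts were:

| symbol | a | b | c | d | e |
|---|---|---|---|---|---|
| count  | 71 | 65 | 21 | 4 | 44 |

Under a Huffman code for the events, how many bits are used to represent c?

4

Build the tree from the bottom:
combine d(4), c(21) → 25
combine 25, e(44) → 69
combine b(65), 69 → 134
combine a(71), 134 → 205
The subtree containing c is merged 4 times, so code length = 4.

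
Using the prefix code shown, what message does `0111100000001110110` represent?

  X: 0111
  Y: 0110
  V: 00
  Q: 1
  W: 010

Read left to right; each codeword is recognised as soon as it completes (prefix code):
  0111→X | 1→Q | 00→V | 00→V | 00→V | 0111→X | 0110→Y
Decoded message: XQVVVXY

XQVVVXY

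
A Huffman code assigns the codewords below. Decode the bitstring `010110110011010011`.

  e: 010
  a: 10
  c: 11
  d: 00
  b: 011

Read left to right; each codeword is recognised as soon as it completes (prefix code):
  010→e | 11→c | 011→b | 00→d | 11→c | 010→e | 011→b
Decoded message: ecbdceb

ecbdceb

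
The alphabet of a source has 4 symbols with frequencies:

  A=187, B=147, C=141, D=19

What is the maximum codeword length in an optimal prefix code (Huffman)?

3

Merge the two lowest-weight nodes at each step:
combine D(19), C(141) → 160
combine B(147), 160 → 307
combine A(187), 307 → 494
Maximum depth reached is 3.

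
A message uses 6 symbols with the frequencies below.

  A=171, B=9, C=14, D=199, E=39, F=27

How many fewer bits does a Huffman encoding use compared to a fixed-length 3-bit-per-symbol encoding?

496

Fixed-length: 3 bits × 459 symbols = 1377 bits.
Huffman merges:
B(9) + C(14) → 23
23 + F(27) → 50
E(39) + 50 → 89
89 + A(171) → 260
D(199) + 260 → 459
Huffman total = 23 + 50 + 89 + 260 + 459 = 881 bits.
Saving = 1377 − 881 = 496 bits.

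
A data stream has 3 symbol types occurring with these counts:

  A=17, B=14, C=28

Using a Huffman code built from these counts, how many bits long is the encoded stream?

90

Merge the two smallest weights repeatedly:
merge B(14) and A(17): 31
merge C(28) and 31: 59
Total encoded bits = sum of merged weights = 31 + 59 = 90.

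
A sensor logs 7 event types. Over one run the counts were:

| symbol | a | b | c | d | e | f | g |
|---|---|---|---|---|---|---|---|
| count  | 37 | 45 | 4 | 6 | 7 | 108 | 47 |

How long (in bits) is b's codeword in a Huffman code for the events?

3

Huffman merges, smallest pair first:
c(4) + d(6) → 10
e(7) + 10 → 17
17 + a(37) → 54
b(45) + g(47) → 92
54 + 92 → 146
f(108) + 146 → 254
b's leaf is at depth 3, giving a 3-bit codeword.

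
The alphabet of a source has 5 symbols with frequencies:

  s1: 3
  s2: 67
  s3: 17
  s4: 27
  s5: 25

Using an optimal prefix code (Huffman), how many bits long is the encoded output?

Build the Huffman tree bottom-up:
merge s1(3) and s3(17): 20
merge 20 and s5(25): 45
merge s4(27) and 45: 72
merge s2(67) and 72: 139
The encoded length is the sum of every internal node's weight: 20 + 45 + 72 + 139 = 276 bits.

276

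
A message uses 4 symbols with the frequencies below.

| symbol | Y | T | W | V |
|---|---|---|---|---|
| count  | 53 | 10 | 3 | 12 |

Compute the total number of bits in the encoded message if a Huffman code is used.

116

Greedily combine the two least-frequent nodes:
merge W(3) and T(10): 13
merge V(12) and 13: 25
merge 25 and Y(53): 78
The encoded length is the sum of every internal node's weight: 13 + 25 + 78 = 116 bits.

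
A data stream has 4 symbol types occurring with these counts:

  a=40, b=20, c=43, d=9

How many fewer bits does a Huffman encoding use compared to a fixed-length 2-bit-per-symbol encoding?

Fixed-length: 2 bits × 112 symbols = 224 bits.
Huffman merges:
merge d(9) and b(20): 29
merge 29 and a(40): 69
merge c(43) and 69: 112
Huffman total = 29 + 69 + 112 = 210 bits.
Saving = 224 − 210 = 14 bits.

14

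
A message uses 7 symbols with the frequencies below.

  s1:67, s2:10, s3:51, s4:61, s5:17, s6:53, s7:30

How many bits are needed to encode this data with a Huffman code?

766

Build the Huffman tree bottom-up:
merge s2(10) and s5(17): 27
merge 27 and s7(30): 57
merge s3(51) and s6(53): 104
merge 57 and s4(61): 118
merge s1(67) and 104: 171
merge 118 and 171: 289
Each symbol's bit-cost is frequency × depth; summing gives 766 bits (equivalently 27 + 57 + 104 + 118 + 171 + 289).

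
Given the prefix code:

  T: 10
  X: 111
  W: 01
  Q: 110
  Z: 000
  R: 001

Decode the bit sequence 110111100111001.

QXTWQW

Read left to right; each codeword is recognised as soon as it completes (prefix code):
  110→Q | 111→X | 10→T | 01→W | 110→Q | 01→W
Decoded message: QXTWQW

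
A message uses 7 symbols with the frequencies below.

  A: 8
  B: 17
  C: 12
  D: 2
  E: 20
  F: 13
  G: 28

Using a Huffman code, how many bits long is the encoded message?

Greedily combine the two least-frequent nodes:
combine D(2), A(8) → 10
combine 10, C(12) → 22
combine F(13), B(17) → 30
combine E(20), 22 → 42
combine G(28), 30 → 58
combine 42, 58 → 100
Each symbol's bit-cost is frequency × depth; summing gives 262 bits (equivalently 10 + 22 + 30 + 42 + 58 + 100).

262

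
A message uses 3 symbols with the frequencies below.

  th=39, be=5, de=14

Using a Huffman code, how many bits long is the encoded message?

77

Greedily combine the two least-frequent nodes:
be(5) + de(14) → 19
19 + th(39) → 58
Each symbol's bit-cost is frequency × depth; summing gives 77 bits (equivalently 19 + 58).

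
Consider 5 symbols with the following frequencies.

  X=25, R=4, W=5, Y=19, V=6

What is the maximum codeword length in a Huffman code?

4

Merge the two lowest-weight nodes at each step:
combine R(4), W(5) → 9
combine V(6), 9 → 15
combine 15, Y(19) → 34
combine X(25), 34 → 59
The first pair merged (R, W) ends up deepest, at depth 4.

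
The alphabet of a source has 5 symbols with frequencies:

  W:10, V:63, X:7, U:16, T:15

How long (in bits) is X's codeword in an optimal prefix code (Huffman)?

3

Build the tree from the bottom:
X(7) + W(10) → 17
T(15) + U(16) → 31
17 + 31 → 48
48 + V(63) → 111
The subtree containing X is merged 3 times, so code length = 3.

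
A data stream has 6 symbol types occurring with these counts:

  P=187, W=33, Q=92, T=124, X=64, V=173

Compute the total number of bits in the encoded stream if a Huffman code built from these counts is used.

1632

Greedily combine the two least-frequent nodes:
combine W(33), X(64) → 97
combine Q(92), 97 → 189
combine T(124), V(173) → 297
combine P(187), 189 → 376
combine 297, 376 → 673
Each symbol's bit-cost is frequency × depth; summing gives 1632 bits (equivalently 97 + 189 + 297 + 376 + 673).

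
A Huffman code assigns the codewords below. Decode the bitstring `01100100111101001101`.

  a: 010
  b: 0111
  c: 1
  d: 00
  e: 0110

eabcaec

Read left to right; each codeword is recognised as soon as it completes (prefix code):
  0110→e | 010→a | 0111→b | 1→c | 010→a | 0110→e | 1→c
Decoded message: eabcaec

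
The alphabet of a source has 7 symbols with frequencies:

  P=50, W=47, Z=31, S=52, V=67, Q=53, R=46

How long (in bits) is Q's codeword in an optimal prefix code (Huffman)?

3

Repeatedly merge the two smallest:
combine Z(31), R(46) → 77
combine W(47), P(50) → 97
combine S(52), Q(53) → 105
combine V(67), 77 → 144
combine 97, 105 → 202
combine 144, 202 → 346
Q sits 3 levels below the root, so its codeword is 3 bits.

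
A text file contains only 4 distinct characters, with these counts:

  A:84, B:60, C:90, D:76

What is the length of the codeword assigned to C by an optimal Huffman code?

2

Repeatedly merge the two smallest:
combine B(60), D(76) → 136
combine A(84), C(90) → 174
combine 136, 174 → 310
The subtree containing C is merged 2 times, so code length = 2.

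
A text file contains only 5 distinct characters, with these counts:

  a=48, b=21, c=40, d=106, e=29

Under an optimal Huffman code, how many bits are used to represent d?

Huffman merges, smallest pair first:
b(21) + e(29) → 50
c(40) + a(48) → 88
50 + 88 → 138
d(106) + 138 → 244
d sits one level below the root: a 1-bit codeword.

1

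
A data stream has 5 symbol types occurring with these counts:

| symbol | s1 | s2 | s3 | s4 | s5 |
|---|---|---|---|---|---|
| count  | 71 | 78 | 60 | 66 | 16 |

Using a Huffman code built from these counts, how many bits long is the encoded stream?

658

Merge the two smallest weights repeatedly:
s5(16) + s3(60) → 76
s4(66) + s1(71) → 137
76 + s2(78) → 154
137 + 154 → 291
Each symbol's bit-cost is frequency × depth; summing gives 658 bits (equivalently 76 + 137 + 154 + 291).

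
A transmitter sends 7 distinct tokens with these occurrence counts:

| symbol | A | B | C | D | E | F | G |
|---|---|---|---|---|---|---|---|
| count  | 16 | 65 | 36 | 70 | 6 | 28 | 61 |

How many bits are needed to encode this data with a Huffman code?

Build the Huffman tree bottom-up:
merge E(6) and A(16): 22
merge 22 and F(28): 50
merge C(36) and 50: 86
merge G(61) and B(65): 126
merge D(70) and 86: 156
merge 126 and 156: 282
Each symbol's bit-cost is frequency × depth; summing gives 722 bits (equivalently 22 + 50 + 86 + 126 + 156 + 282).

722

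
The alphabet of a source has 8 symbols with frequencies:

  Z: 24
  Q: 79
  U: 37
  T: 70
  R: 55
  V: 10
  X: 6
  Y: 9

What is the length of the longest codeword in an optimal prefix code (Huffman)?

6

Merge the two lowest-weight nodes at each step:
X(6) + Y(9) → 15
V(10) + 15 → 25
Z(24) + 25 → 49
U(37) + 49 → 86
R(55) + T(70) → 125
Q(79) + 86 → 165
125 + 165 → 290
The rarest symbols sit at the bottom; the longest codeword is 6 bits.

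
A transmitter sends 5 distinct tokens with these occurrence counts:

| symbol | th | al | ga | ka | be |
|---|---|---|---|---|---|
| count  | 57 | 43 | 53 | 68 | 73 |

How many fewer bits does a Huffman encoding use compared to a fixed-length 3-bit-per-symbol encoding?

Fixed-length: 3 bits × 294 symbols = 882 bits.
Huffman merges:
merge al(43) and ga(53): 96
merge th(57) and ka(68): 125
merge be(73) and 96: 169
merge 125 and 169: 294
Huffman total = 96 + 125 + 169 + 294 = 684 bits.
Saving = 882 − 684 = 198 bits.

198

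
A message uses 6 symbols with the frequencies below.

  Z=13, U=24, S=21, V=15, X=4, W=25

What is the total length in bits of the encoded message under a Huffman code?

253

Greedily combine the two least-frequent nodes:
X(4) + Z(13) → 17
V(15) + 17 → 32
S(21) + U(24) → 45
W(25) + 32 → 57
45 + 57 → 102
The encoded length is the sum of every internal node's weight: 17 + 32 + 45 + 57 + 102 = 253 bits.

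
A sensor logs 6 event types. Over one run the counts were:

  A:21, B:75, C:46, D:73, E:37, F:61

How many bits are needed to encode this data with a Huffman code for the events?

788

Greedily combine the two least-frequent nodes:
merge A(21) and E(37): 58
merge C(46) and 58: 104
merge F(61) and D(73): 134
merge B(75) and 104: 179
merge 134 and 179: 313
Total encoded bits = sum of merged weights = 58 + 104 + 134 + 179 + 313 = 788.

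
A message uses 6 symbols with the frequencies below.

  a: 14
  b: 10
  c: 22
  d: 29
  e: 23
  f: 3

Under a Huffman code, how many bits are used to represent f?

Huffman merges, smallest pair first:
combine f(3), b(10) → 13
combine 13, a(14) → 27
combine c(22), e(23) → 45
combine 27, d(29) → 56
combine 45, 56 → 101
f's leaf is at depth 4, giving a 4-bit codeword.

4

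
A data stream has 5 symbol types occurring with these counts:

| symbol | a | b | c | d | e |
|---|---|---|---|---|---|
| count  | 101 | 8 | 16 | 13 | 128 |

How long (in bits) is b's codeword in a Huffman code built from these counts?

4

Build the tree from the bottom:
combine b(8), d(13) → 21
combine c(16), 21 → 37
combine 37, a(101) → 138
combine e(128), 138 → 266
The subtree containing b is merged 4 times, so code length = 4.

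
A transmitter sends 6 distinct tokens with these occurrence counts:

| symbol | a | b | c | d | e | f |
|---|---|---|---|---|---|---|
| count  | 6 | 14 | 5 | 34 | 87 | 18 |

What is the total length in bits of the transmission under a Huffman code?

320

Greedily combine the two least-frequent nodes:
c(5) + a(6) → 11
11 + b(14) → 25
f(18) + 25 → 43
d(34) + 43 → 77
77 + e(87) → 164
The encoded length is the sum of every internal node's weight: 11 + 25 + 43 + 77 + 164 = 320 bits.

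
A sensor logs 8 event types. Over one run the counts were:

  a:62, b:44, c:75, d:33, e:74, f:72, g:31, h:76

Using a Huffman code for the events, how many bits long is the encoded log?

Build the Huffman tree bottom-up:
merge g(31) and d(33): 64
merge b(44) and a(62): 106
merge 64 and f(72): 136
merge e(74) and c(75): 149
merge h(76) and 106: 182
merge 136 and 149: 285
merge 182 and 285: 467
The encoded length is the sum of every internal node's weight: 64 + 106 + 136 + 149 + 182 + 285 + 467 = 1389 bits.

1389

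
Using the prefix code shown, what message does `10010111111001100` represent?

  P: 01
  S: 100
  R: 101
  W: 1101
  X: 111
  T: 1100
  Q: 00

Read left to right; each codeword is recognised as soon as it completes (prefix code):
  100→S | 101→R | 111→X | 1100→T | 1100→T
Decoded message: SRXTT

SRXTT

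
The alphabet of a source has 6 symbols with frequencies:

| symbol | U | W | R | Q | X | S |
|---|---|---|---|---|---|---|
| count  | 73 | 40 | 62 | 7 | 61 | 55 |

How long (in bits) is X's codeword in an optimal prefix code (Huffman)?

2

Repeatedly merge the two smallest:
combine Q(7), W(40) → 47
combine 47, S(55) → 102
combine X(61), R(62) → 123
combine U(73), 102 → 175
combine 123, 175 → 298
X sits 2 levels below the root, so its codeword is 2 bits.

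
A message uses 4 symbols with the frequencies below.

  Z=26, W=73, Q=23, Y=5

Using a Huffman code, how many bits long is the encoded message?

Build the Huffman tree bottom-up:
merge Y(5) and Q(23): 28
merge Z(26) and 28: 54
merge 54 and W(73): 127
Each symbol's bit-cost is frequency × depth; summing gives 209 bits (equivalently 28 + 54 + 127).

209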